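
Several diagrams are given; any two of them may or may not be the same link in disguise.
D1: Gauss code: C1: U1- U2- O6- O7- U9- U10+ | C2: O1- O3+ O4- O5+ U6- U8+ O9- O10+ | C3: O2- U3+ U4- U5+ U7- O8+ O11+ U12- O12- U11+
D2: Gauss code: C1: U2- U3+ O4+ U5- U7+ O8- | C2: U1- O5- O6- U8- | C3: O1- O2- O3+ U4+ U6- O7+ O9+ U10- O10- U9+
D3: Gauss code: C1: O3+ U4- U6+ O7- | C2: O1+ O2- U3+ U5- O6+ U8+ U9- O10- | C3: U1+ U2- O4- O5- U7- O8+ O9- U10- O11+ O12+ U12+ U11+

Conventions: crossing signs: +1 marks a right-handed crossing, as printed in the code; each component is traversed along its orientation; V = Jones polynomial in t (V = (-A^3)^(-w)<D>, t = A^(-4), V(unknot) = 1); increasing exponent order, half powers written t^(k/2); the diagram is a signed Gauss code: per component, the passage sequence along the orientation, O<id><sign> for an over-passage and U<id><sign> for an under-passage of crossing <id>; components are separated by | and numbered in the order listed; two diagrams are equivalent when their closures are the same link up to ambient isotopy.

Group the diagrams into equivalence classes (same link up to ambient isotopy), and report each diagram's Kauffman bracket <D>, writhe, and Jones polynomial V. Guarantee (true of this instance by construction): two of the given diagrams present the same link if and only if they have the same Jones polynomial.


equivalence classes: {D1, D2, D3}
D1 (bracket 2A^-6 + A^2 + A^10; 12 crossings at w = -2): V = t^-4 + t^-2 + 2
V(D2) = t^-4 + t^-2 + 2  [10 crossings, <D> = 2A^-6 + A^2 + A^10, w = -2]
V(D3) = t^-4 + t^-2 + 2  [12 crossings, <D> = 2 + A^8 + A^16, w = 0]
key observation: all 3 diagrams share one V(t), hence one class


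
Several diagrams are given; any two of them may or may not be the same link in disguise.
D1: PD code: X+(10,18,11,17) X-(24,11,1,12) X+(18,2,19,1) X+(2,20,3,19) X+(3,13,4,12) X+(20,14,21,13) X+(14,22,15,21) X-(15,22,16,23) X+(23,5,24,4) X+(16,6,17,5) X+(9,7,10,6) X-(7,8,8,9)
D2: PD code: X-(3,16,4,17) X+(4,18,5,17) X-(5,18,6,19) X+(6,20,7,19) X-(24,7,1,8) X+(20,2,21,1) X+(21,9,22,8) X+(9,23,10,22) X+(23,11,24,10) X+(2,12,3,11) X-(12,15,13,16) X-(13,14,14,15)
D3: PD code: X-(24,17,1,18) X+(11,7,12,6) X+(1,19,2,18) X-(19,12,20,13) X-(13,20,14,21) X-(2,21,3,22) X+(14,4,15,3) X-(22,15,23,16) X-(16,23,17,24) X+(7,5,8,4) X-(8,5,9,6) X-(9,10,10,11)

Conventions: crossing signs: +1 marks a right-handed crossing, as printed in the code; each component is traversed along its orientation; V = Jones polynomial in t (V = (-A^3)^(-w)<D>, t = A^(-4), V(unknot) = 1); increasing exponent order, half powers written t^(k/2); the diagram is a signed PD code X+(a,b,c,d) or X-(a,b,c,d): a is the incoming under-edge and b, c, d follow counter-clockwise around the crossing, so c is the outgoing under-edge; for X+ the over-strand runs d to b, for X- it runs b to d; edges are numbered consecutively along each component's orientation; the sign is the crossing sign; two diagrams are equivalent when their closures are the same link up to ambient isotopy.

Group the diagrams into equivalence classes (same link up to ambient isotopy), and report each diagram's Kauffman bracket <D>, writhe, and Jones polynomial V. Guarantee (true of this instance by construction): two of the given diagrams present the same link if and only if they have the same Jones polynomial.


equivalence classes: {D1} | {D2} | {D3}
D1 (bracket A^-14 - 2A^-10 + A^-6 - 2A^-2 + 2A^2 + A^10; 12 crossings at w = +6): V = t^2 + 2t^4 - 2t^5 + t^6 - 2t^7 + t^8
D2 (bracket -A^-18 + A^-14 - A^-10 + 2A^-6 - A^-2 + A^2; 12 crossings at w = +2): V = t - t^2 + 2t^3 - t^4 + t^5 - t^6
V(D3) = -t^-6 + t^-5 - t^-4 + 2t^-3 - t^-2 + t^-1  [12 crossings, <D> = A^-8 - A^-4 + 2 - A^4 + A^8 - A^12, w = -4]
key observation: comparing 3 Jones polynomials yields 3 groups


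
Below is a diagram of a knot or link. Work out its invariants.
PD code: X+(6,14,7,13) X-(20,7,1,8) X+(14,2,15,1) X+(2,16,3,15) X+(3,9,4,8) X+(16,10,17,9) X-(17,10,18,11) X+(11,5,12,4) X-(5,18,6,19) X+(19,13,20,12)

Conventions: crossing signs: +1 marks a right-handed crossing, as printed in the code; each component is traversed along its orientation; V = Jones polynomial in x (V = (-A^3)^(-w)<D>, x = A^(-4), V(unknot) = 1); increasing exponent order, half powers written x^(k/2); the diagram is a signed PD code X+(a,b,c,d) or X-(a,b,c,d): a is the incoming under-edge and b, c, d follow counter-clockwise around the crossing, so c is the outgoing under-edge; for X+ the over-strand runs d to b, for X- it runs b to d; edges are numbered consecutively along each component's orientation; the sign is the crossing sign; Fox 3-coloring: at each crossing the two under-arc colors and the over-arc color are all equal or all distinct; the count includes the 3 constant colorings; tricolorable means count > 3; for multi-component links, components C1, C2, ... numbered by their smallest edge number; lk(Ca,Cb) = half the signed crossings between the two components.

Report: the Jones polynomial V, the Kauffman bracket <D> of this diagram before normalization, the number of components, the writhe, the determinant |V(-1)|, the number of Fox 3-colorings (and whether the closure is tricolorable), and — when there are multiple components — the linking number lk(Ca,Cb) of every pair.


V = 2x - 2x^2 + 3x^3 - 3x^4 + 2x^5 - 2x^6 + x^7
<D> = A^-16 - 2A^-12 + 2A^-8 - 3A^-4 + 3 - 2A^4 + 2A^8 (w = +4)
1 component over 10 crossings, w = +4
9 Fox colorings among 3^10, |V(-1)| = 15: tricolorable
why: w = +4 (over 10 crossings) is diagram-only; (-A^3)^(-4) removes it from V


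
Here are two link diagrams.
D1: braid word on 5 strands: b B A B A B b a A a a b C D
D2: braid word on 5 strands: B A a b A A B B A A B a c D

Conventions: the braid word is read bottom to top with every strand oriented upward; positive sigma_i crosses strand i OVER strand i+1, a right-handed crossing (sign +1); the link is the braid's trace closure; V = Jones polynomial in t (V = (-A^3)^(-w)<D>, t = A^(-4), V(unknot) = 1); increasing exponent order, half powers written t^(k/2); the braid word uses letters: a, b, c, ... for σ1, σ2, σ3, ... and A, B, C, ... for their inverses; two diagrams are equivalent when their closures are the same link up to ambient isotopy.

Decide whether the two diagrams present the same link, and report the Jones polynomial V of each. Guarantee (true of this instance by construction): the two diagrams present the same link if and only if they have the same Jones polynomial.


equivalent: no
D1 (bracket A^-6; 14 crossings at w = -2): V = 1
V(D2) = -t^-7 + t^-6 - t^-5 + t^-4 + t^-2  (w -6, c 14, <D> = A^-10 + A^-2 - A^2 + A^6 - A^10)
key observation: 2 values of V(t) split the 2 diagrams


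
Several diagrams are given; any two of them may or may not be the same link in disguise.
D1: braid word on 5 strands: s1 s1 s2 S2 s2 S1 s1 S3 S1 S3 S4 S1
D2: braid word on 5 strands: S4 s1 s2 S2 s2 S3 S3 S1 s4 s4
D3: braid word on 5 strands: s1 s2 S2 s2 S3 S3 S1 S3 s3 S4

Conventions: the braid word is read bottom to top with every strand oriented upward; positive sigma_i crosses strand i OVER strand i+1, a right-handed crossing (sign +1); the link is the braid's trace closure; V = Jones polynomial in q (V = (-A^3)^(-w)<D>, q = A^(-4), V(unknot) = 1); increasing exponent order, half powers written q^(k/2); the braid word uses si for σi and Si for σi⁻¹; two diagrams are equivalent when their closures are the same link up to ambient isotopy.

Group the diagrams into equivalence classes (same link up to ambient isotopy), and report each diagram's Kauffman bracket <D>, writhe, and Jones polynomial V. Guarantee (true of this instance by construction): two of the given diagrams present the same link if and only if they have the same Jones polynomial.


classes: {D1, D2, D3}
V(D1) = q^-3 + q^-2 + q^-1 + 1  [12 crossings, <D> = A^-6 + A^-2 + A^2 + A^6, w = -2]
D2 (bracket 1 + A^4 + A^8 + A^12; 10 crossings at w = 0): V = q^-3 + q^-2 + q^-1 + 1
D3 (bracket A^-6 + A^-2 + A^2 + A^6; 10 crossings at w = -2): V = q^-3 + q^-2 + q^-1 + 1
note: one V(q) for all 3 diagrams — one class (guaranteed)


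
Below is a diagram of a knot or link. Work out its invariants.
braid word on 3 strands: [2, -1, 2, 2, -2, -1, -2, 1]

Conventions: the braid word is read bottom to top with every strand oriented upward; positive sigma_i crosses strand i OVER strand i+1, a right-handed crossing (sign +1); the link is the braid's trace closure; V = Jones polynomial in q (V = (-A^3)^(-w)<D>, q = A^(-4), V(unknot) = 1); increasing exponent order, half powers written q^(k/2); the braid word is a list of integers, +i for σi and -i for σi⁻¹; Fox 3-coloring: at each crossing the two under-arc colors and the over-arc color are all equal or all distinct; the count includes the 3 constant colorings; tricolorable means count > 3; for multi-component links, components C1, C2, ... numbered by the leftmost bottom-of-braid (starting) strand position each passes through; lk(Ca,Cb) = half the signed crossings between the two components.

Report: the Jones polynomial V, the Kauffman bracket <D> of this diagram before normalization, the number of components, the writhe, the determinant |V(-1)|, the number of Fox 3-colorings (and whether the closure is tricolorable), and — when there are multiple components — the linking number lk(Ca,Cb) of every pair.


Jones polynomial: V(q) = q^-2 + 2 + q^2
<D> = A^-8 + 2 + A^8; writhe 0
components 3, writhe 0 (8 crossings)
linking number lk(C1,C2) = +1
lk(C1,C3): -1
lk(C2,C3) = 0
3-colorings: 3 of 3^8, det 4 — not tricolorable
note: palindromic: swapping q for 1/q fixes V


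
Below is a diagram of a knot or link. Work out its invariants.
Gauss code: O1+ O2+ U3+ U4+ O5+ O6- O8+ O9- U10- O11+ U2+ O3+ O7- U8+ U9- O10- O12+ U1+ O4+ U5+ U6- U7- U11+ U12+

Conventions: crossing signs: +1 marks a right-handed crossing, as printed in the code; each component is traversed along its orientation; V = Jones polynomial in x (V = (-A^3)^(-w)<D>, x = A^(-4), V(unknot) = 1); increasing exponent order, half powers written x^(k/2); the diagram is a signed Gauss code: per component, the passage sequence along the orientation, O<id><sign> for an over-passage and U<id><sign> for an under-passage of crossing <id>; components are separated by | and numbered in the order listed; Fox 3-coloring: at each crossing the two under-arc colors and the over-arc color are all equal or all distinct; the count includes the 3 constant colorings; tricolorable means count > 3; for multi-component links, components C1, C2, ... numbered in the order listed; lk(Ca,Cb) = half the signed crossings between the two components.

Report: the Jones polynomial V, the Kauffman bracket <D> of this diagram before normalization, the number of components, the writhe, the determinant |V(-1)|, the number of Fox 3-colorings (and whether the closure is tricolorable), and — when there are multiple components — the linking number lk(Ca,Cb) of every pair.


V(x) = x - x^2 + 2x^3 - x^4 + x^5 - x^6
bracket: -A^-12 + A^-8 - A^-4 + 2 - A^4 + A^8, w = +4
1 component, writhe +4, over 12 crossings
det 7, colorings 3 of 3^12 — not tricolorable
observation: w = +4 (over 12 crossings) is diagram-only; (-A^3)^(-4) removes it from V


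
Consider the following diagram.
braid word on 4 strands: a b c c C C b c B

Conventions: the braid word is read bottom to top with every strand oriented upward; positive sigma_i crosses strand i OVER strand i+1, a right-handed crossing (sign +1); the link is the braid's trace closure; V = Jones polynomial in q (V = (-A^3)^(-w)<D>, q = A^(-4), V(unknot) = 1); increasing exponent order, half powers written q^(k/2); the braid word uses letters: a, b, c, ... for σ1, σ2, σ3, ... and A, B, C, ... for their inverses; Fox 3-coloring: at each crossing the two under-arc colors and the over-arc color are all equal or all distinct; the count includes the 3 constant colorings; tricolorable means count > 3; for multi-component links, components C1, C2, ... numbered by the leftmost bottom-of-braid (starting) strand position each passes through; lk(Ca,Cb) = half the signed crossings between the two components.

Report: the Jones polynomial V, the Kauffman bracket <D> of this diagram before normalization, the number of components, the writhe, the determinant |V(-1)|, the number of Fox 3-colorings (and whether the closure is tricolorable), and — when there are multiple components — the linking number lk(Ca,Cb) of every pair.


V = 1
<D> = -A^9 (w = +3)
1 component over 9 crossings, w = +3
3 Fox colorings among 3^9, |V(-1)| = 1: not tricolorable
why: |V(-1)| = 1: so not tricolorable, since 3 does not divide 1


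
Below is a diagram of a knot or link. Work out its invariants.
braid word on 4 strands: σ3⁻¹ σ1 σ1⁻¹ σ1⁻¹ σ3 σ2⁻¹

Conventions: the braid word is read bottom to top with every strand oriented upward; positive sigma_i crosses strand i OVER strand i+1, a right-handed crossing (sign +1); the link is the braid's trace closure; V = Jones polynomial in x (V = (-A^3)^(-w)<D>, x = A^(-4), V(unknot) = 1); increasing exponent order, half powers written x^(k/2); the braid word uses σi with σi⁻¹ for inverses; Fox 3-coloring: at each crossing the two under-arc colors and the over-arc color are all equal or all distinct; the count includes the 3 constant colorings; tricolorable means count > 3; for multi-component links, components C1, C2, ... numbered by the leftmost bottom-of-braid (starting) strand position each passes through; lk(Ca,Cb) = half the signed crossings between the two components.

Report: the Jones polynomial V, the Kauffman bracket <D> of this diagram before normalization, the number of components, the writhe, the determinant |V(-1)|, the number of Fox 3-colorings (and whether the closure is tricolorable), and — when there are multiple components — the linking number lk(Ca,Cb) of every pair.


V(x) = -x^(-1/2) - x^(1/2)
bracket: -A^-8 - A^-4, w = -2
2 components, writhe -2, over 6 crossings
lk(C1,C2) = 0
det 0, colorings 9 of 3^7 — tricolorable
observation: summing lk over 1 pair gives 0


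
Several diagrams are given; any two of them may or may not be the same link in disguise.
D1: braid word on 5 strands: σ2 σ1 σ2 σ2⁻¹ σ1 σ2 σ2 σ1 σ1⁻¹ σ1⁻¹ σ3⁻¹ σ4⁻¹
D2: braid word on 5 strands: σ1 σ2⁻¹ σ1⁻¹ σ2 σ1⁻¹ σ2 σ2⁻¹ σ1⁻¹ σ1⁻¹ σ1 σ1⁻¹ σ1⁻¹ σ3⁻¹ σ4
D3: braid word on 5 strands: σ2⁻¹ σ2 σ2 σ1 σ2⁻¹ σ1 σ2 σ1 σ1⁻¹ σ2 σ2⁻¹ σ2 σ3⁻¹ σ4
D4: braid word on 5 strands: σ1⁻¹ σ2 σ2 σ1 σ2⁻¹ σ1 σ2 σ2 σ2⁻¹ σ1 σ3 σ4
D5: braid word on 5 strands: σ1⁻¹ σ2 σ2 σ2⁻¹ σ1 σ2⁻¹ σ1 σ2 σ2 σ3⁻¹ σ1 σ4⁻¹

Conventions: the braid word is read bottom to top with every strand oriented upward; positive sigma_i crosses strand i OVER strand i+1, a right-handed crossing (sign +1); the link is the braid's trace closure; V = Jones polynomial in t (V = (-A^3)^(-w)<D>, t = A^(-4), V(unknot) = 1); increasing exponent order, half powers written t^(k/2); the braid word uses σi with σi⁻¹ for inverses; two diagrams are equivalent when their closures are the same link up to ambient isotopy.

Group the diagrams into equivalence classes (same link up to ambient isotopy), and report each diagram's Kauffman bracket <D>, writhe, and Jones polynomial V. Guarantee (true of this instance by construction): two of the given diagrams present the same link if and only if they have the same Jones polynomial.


equivalence classes: {D1, D3, D4, D5} | {D2}
D1 (bracket -A^-18 + A^-14 - A^-10 + 2A^-6 - A^-2 + A^2; 12 crossings at w = +2): V = t - t^2 + 2t^3 - t^4 + t^5 - t^6
V(D2) = -t^-4 + t^-3 + t^-1  (w -4, c 14, <D> = A^-8 + 1 - A^4)
V(D3) = t - t^2 + 2t^3 - t^4 + t^5 - t^6  [14 crossings, <D> = -A^-12 + A^-8 - A^-4 + 2 - A^4 + A^8, w = +4]
D4 (bracket -A^-6 + A^-2 - A^2 + 2A^6 - A^10 + A^14; 12 crossings at w = +6): V = t - t^2 + 2t^3 - t^4 + t^5 - t^6
D5 (bracket -A^-18 + A^-14 - A^-10 + 2A^-6 - A^-2 + A^2; 12 crossings at w = +2): V = t - t^2 + 2t^3 - t^4 + t^5 - t^6
key observation: V(t) takes 2 values over 5 diagrams, fixing the grouping


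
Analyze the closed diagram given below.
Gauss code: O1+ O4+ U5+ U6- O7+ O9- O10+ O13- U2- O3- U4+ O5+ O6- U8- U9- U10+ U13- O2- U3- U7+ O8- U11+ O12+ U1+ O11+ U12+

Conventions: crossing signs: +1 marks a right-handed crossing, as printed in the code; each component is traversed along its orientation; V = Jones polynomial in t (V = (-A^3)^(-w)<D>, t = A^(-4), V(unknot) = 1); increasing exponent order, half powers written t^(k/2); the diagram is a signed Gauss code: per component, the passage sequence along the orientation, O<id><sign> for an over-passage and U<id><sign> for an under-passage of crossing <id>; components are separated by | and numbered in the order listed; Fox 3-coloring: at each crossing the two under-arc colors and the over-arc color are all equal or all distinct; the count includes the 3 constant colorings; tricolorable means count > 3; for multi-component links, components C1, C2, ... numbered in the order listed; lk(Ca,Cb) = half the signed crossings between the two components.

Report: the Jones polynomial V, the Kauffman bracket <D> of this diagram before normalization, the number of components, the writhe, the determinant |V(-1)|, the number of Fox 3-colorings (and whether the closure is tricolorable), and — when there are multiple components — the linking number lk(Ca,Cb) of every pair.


Jones polynomial: V(t) = -t^-3 + t^-2 - t^-1 + 3 - t + t^2 - t^3
<D> = A^-9 - A^-5 + A^-1 - 3A^3 + A^7 - A^11 + A^15; writhe +1
components 1, writhe +1 (13 crossings)
3-colorings: 27 of 3^13, det 9 — tricolorable
note: det 9 = |V(-1)|; divisible by 3, so tricolorable


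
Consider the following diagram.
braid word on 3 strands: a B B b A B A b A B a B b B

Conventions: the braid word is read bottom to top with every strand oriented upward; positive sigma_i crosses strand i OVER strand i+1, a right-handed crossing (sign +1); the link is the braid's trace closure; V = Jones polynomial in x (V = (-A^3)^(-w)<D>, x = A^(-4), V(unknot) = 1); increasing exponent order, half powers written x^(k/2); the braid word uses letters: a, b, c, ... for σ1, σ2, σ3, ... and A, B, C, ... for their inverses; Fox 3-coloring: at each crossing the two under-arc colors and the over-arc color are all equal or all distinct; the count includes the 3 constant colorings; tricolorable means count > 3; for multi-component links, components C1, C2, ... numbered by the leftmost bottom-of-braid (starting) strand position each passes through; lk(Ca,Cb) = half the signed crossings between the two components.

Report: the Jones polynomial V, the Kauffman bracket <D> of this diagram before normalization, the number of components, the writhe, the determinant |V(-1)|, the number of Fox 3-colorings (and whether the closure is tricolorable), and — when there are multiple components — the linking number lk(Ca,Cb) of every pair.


Jones polynomial: V(x) = x^-7 - 2x^-6 + 2x^-5 - 3x^-4 + 3x^-3 - 2x^-2 + 2x^-1
<D> = 2A^-8 - 2A^-4 + 3 - 3A^4 + 2A^8 - 2A^12 + A^16; writhe -4
components 1, writhe -4 (14 crossings)
3-colorings: 9 of 3^14, det 15 — tricolorable
note: |V(-1)| = 15: so tricolorable, since 3 divides 15


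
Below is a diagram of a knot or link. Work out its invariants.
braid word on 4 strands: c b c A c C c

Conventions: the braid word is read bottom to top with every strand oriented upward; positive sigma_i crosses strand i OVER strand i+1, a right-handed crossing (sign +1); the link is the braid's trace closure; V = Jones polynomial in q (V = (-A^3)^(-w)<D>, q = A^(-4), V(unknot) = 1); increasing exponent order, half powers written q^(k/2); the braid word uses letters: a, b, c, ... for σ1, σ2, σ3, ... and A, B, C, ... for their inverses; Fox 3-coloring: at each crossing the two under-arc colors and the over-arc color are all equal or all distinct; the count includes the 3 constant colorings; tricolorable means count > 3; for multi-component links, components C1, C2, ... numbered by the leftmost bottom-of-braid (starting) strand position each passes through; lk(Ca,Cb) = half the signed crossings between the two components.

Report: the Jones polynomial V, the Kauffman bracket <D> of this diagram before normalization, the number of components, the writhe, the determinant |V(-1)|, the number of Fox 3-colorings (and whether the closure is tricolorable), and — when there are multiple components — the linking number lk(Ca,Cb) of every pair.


V = q + q^3 - q^4
<D> = A^-7 - A^-3 - A^5 (w = +3)
1 component over 7 crossings, w = +3
9 Fox colorings among 3^7, |V(-1)| = 3: tricolorable
why: w = +3 shifts under R1 moves; the (-A^3)^(-3) factor cancels that in V


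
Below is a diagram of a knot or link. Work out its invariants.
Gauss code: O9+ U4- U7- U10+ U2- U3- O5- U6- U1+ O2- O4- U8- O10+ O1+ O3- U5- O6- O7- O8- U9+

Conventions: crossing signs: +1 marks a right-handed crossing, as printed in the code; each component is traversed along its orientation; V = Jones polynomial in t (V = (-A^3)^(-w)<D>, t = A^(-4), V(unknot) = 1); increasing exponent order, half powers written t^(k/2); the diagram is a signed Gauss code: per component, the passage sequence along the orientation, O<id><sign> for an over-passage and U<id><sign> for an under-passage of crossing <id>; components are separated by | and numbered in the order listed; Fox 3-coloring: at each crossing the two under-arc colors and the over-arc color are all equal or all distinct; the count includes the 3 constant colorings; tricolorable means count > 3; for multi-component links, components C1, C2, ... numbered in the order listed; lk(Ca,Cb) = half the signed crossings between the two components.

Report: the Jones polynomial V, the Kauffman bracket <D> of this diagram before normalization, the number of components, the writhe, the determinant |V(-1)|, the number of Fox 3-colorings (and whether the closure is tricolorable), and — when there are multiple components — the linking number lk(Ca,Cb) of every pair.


Jones polynomial: V(t) = -t^-6 + t^-5 - t^-4 + 2t^-3 - t^-2 + t^-1
<D> = A^-8 - A^-4 + 2 - A^4 + A^8 - A^12; writhe -4
components 1, writhe -4 (10 crossings)
3-colorings: 3 of 3^10, det 7 — not tricolorable
note: V spans 5 powers of t: at least 5 crossings in any diagram


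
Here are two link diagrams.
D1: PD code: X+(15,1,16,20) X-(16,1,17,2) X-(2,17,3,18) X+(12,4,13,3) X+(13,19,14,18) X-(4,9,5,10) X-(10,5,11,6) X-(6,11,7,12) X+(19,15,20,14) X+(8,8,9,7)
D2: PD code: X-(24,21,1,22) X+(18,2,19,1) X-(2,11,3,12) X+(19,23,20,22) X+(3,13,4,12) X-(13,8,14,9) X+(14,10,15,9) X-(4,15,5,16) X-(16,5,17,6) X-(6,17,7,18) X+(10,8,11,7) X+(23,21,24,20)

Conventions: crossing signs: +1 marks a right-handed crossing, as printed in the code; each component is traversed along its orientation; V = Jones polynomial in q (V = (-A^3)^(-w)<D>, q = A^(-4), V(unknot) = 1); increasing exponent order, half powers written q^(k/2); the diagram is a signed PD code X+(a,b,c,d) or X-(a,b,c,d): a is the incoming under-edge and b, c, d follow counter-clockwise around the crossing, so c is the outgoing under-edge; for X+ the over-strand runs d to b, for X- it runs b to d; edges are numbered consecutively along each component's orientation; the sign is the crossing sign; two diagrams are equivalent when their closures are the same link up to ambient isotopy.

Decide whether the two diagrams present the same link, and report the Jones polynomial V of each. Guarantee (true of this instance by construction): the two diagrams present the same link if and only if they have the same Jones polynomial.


equivalent: yes
V(D1) = -q^-4 + q^-3 + q^-1  (w 0, c 10, <D> = A^4 + A^12 - A^16)
D2 (bracket A^4 + A^12 - A^16; 12 crossings at w = 0): V = -q^-4 + q^-3 + q^-1
why: Reidemeister moves carry D1 (10 crossings) to D2 (12)


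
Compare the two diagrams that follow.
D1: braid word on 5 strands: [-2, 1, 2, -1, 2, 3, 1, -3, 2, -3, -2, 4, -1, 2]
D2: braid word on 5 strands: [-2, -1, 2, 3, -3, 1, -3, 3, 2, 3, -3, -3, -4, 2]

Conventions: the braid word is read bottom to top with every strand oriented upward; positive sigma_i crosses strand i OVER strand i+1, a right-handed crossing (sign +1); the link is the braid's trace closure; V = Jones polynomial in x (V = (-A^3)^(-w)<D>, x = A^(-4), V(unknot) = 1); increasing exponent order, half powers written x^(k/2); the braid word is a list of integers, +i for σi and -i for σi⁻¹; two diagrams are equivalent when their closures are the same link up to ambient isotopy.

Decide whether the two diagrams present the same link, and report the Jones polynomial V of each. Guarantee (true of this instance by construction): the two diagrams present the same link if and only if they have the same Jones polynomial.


equivalent: yes
V(D1) = 1  (w +2, c 14, <D> = A^6)
D2 (bracket 1; 14 crossings at w = 0): V = 1
why: one V(x) for all 2 diagrams — one class (guaranteed)


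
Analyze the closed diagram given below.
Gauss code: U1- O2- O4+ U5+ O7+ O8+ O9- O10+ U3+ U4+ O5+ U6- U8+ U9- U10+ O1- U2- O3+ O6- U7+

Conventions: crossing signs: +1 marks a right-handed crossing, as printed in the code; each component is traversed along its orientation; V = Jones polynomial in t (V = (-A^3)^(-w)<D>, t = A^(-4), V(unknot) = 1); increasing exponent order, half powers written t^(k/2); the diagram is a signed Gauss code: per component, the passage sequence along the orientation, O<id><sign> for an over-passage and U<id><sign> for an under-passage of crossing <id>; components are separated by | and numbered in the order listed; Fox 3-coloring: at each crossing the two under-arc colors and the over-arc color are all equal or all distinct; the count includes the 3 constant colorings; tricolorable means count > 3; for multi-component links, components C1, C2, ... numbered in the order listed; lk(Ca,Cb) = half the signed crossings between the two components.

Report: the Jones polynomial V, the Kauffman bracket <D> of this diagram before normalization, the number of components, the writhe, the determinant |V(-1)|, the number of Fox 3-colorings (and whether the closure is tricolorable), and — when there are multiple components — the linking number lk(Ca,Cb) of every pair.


V(t) = -t^-1 + 2 - t + 2t^2 - t^3 + t^4 - t^5
bracket: -A^-14 + A^-10 - A^-6 + 2A^-2 - A^2 + 2A^6 - A^10, w = +2
1 component, writhe +2, over 10 crossings
det 9, colorings 9 of 3^10 — tricolorable
observation: |V(-1)| = 9: so tricolorable, since 3 divides 9


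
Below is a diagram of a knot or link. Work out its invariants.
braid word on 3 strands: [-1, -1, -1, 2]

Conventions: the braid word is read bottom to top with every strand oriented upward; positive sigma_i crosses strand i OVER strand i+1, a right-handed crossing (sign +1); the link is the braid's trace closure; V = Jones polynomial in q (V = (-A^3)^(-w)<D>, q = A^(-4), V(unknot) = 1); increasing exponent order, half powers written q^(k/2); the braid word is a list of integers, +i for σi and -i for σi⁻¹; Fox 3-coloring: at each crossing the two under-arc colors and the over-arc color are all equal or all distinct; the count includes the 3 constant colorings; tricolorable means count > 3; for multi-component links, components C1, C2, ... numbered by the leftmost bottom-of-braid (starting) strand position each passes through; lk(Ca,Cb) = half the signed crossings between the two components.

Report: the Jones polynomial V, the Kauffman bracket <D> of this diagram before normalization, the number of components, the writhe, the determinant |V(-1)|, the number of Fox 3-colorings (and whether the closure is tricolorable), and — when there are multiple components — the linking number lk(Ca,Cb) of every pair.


Jones polynomial: V(q) = -q^-4 + q^-3 + q^-1
<D> = A^-2 + A^6 - A^10; writhe -2
components 1, writhe -2 (4 crossings)
3-colorings: 9 of 3^4, det 3 — tricolorable
note: w = -2 (over 4 crossings) is diagram-only; (-A^3)^(2) removes it from V


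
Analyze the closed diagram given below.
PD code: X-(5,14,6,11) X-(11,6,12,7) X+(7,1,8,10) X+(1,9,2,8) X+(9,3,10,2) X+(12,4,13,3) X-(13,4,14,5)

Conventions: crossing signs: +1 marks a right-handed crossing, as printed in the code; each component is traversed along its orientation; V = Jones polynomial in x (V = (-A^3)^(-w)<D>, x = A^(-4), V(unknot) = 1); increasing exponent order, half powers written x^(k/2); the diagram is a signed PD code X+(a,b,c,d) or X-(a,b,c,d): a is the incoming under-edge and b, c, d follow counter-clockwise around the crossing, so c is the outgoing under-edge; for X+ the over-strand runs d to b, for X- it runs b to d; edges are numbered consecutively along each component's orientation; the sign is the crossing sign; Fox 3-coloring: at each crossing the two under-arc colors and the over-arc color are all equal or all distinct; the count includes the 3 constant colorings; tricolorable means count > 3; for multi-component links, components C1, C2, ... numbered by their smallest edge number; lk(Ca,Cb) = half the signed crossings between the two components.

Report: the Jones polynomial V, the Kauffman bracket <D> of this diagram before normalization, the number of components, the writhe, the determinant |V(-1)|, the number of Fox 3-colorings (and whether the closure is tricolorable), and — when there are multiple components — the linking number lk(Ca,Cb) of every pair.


V(x) = -x^(-3/2) - 2x^(1/2) + x^(3/2) - x^(5/2) + x^(7/2)
bracket: -A^-11 + A^-7 - A^-3 + 2A + A^9, w = +1
2 components, writhe +1, over 7 crossings
lk(C1,C2) = -1
det 6, colorings 9 of 3^7 — tricolorable
observation: |V(-1)| = 6: so tricolorable, since 3 divides 6


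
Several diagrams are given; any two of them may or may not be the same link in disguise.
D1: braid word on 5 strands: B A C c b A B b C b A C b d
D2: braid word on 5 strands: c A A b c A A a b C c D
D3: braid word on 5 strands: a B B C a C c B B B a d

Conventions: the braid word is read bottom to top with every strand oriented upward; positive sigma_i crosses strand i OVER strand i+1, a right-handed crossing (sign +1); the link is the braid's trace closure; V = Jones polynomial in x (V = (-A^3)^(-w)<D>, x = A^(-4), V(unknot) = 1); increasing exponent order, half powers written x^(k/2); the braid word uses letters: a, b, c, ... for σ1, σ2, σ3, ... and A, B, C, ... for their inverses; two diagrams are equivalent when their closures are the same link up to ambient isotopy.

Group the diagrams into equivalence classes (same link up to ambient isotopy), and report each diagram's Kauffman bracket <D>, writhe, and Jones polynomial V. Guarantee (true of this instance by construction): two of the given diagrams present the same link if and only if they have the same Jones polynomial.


classes: {D1} | {D2} | {D3}
V(D1) = -x^-6 + 2x^-5 - 3x^-4 + 4x^-3 - 3x^-2 + 3x^-1 - 2 + x  [14 crossings, <D> = A^-10 - 2A^-6 + 3A^-2 - 3A^2 + 4A^6 - 3A^10 + 2A^14 - A^18, w = -2]
D2 (bracket -A^-12 + 2A^-8 - 2A^-4 + 3 - 2A^4 + 2A^8 - A^12; 12 crossings at w = 0): V = -x^-3 + 2x^-2 - 2x^-1 + 3 - 2x + 2x^2 - x^3
V(D3) = -x^-6 + 2x^-5 - 4x^-4 + 5x^-3 - 4x^-2 + 5x^-1 - 3 + 2x - x^2  [12 crossings, <D> = -A^-14 + 2A^-10 - 3A^-6 + 5A^-2 - 4A^2 + 5A^6 - 4A^10 + 2A^14 - A^18, w = -2]
note: 3 values of V(x) split the 3 diagrams


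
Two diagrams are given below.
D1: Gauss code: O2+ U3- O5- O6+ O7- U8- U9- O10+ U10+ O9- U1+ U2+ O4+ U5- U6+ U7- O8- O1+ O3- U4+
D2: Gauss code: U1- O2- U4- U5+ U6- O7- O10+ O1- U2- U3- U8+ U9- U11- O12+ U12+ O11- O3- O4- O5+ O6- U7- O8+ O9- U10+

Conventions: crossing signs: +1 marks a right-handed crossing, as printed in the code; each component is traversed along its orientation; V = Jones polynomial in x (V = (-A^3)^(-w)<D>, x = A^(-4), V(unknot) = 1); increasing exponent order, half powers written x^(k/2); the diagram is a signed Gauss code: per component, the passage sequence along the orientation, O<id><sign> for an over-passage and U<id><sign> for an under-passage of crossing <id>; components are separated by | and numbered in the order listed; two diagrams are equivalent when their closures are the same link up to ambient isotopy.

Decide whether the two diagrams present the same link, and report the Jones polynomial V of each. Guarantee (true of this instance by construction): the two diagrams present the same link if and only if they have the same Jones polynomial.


equivalent: no
V(D1) = x^-2 - x^-1 + 1 - x + x^2  (w 0, c 10, <D> = A^-8 - A^-4 + 1 - A^4 + A^8)
V(D2) = -x^-4 + x^-3 + x^-1  [12 crossings, <D> = A^-8 + 1 - A^4, w = -4]
key observation: 2 classes among 2 diagrams; unequal V(x) rules out equality


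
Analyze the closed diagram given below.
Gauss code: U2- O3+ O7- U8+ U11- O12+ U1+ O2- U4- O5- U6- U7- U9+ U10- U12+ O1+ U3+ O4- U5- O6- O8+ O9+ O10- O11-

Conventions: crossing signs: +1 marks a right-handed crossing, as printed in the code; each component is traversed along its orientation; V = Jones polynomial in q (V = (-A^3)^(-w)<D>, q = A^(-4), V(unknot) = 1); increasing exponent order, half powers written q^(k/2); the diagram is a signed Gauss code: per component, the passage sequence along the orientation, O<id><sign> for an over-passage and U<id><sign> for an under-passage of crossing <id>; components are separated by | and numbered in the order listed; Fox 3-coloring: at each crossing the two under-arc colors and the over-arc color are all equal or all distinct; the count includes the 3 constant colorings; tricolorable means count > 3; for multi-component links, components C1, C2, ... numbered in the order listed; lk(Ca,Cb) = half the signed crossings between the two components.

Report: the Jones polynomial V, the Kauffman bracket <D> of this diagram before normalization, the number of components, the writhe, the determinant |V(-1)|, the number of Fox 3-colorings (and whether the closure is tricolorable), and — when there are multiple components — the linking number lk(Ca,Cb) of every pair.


Jones polynomial: V(q) = q^-5 - 2q^-4 + 2q^-3 - 2q^-2 + 2q^-1 - 1 + q
<D> = A^-10 - A^-6 + 2A^-2 - 2A^2 + 2A^6 - 2A^10 + A^14; writhe -2
components 1, writhe -2 (12 crossings)
3-colorings: 3 of 3^12, det 11 — not tricolorable
note: det 11 = |V(-1)|; not divisible by 3, so not tricolorable


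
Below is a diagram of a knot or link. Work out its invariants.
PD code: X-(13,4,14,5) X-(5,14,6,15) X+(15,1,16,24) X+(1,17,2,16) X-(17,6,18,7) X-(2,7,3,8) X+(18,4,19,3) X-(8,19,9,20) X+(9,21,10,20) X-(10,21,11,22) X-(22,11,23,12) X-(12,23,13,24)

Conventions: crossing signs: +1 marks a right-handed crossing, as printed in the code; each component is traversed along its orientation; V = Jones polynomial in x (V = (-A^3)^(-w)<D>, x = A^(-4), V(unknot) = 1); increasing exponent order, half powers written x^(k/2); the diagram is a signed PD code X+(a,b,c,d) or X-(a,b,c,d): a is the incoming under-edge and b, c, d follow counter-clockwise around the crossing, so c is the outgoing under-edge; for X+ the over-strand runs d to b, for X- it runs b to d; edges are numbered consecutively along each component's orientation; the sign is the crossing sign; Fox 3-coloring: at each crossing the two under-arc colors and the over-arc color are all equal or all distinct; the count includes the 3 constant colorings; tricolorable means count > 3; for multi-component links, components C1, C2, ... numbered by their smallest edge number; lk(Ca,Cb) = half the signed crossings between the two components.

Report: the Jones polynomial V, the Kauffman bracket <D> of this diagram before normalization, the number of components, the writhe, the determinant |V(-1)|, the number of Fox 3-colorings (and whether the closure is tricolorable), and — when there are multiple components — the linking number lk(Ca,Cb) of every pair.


V = -x^-8 + 2x^-7 - 3x^-6 + 4x^-5 - 5x^-4 + 5x^-3 - 3x^-2 + 3x^-1 - 1
<D> = -A^-12 + 3A^-8 - 3A^-4 + 5 - 5A^4 + 4A^8 - 3A^12 + 2A^16 - A^20 (w = -4)
1 component over 12 crossings, w = -4
9 Fox colorings among 3^12, |V(-1)| = 27: tricolorable
why: det 27 = |V(-1)|; divisible by 3, so tricolorable


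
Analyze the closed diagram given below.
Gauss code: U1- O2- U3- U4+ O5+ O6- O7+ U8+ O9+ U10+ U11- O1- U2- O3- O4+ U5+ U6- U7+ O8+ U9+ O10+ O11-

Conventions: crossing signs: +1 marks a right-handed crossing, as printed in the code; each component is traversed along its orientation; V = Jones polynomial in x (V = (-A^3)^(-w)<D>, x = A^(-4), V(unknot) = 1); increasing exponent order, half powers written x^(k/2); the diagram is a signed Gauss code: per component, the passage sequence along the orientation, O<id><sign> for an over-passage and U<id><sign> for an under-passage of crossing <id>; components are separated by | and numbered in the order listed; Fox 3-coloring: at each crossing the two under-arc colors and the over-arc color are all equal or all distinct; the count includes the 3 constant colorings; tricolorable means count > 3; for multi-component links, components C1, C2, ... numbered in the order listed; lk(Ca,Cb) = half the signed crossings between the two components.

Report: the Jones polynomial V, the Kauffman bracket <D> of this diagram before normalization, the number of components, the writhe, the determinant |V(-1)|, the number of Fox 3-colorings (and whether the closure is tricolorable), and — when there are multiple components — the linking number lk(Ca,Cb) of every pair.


Jones polynomial: V(x) = 1
<D> = -A^3; writhe +1
components 1, writhe +1 (11 crossings)
3-colorings: 3 of 3^11, det 1 — not tricolorable
note: w = +1 shifts under R1 moves; the (-A^3)^(-1) factor cancels that in V


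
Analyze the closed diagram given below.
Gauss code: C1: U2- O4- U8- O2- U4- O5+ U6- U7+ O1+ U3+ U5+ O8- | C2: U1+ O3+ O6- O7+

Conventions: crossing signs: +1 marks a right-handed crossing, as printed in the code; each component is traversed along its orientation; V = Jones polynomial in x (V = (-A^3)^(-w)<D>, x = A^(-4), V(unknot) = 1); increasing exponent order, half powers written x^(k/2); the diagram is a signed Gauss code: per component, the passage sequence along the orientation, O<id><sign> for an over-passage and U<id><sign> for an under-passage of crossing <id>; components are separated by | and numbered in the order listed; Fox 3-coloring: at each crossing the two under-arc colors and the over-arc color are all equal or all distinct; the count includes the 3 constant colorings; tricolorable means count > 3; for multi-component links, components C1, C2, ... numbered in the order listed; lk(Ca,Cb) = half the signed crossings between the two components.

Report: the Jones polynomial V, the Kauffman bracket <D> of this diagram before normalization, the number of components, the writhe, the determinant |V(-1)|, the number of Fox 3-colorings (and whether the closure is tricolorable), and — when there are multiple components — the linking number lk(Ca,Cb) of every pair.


V(x) = x^(-7/2) - x^(-5/2) + x^(-3/2) - 2x^(-1/2) - x^(3/2)
bracket: -A^-6 - 2A^2 + A^6 - A^10 + A^14, w = 0
2 components, writhe 0, over 8 crossings
lk(C1,C2) = +1
det 6, colorings 9 of 3^8 — tricolorable
observation: w = 0 (over 8 crossings) is diagram-only; (-A^3)^(0) removes it from V


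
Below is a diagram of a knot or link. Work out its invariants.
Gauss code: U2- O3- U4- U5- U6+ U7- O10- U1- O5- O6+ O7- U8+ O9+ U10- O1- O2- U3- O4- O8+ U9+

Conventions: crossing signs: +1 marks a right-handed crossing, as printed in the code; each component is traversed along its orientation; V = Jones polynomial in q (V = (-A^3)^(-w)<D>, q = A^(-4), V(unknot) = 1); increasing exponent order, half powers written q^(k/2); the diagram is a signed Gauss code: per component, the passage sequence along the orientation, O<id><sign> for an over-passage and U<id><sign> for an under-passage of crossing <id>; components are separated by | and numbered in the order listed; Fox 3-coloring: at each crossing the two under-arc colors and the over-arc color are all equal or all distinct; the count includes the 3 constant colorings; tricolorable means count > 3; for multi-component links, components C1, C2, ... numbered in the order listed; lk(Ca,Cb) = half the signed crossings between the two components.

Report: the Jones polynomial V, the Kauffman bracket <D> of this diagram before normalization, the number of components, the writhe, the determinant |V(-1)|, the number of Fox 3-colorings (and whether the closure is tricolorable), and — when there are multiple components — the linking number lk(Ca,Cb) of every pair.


V(q) = q^-7 - 2q^-6 + 2q^-5 - 3q^-4 + 3q^-3 - 2q^-2 + 2q^-1
bracket: 2A^-8 - 2A^-4 + 3 - 3A^4 + 2A^8 - 2A^12 + A^16, w = -4
1 component, writhe -4, over 10 crossings
det 15, colorings 9 of 3^10 — tricolorable
observation: |V(-1)| = 15: so tricolorable, since 3 divides 15
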